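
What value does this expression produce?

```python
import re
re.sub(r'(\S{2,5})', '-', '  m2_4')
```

Each match is replaced by '-'.

'  -'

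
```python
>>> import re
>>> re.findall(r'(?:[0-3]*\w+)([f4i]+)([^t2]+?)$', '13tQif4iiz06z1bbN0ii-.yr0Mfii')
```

[('i', '-.yr0Mfii')]

Pattern: zero or more of a character in [0-3], then one or more of a word character (non-capturing group); then one or more of one of [f4i] (captured); then one or more of any character except [t2] (lazy) (captured); then anchored at the end.
Walking the string: at [0:29] match '13tQif4iiz06z1bbN0ii-.yr0Mfii', groups = ('i', '-.yr0Mfii').
`findall` packs the 2 group values into a tuple for every match.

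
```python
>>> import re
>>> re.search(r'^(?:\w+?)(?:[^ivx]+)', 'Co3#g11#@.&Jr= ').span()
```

Pattern: anchored at the start of the string; then one or more of a word character (lazy) (non-capturing group); then one or more of any character except [ivx] (non-capturing group).
The match spans [0:15] → 'Co3#g11#@.&Jr= '.

(0, 15)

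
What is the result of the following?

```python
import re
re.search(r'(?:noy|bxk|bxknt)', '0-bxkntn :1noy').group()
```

The regex engine tests alternatives in the order written; an earlier branch that matches wins even if a later one would match more.
The match spans [2:5] → 'bxk'.

'bxk'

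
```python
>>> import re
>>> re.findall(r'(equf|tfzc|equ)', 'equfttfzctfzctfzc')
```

The regex engine tests alternatives in the order written; an earlier branch that matches wins even if a later one would match more.
Matches: at [0:4] match 'equf', group 1 = 'equf'; at [5:9] match 'tfzc', group 1 = 'tfzc'; at [9:13] match 'tfzc', group 1 = 'tfzc'; at [13:17] match 'tfzc', group 1 = 'tfzc'.
One capturing group, so `findall` returns just the captured substring from each match — 4 in all.

['equf', 'tfzc', 'tfzc', 'tfzc']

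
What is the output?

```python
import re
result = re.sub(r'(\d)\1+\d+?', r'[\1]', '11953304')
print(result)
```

[1]5[3]4

`\1` has to match the exact text group 1 already captured.
Matches: at [0:3] → '119'; at [4:7] → '330'.
Each match is replaced using the text its own group 1 captured.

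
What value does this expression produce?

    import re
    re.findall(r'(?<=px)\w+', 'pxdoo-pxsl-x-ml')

The positive lookaround only admits positions where the adjacent text matches; those characters stay outside the span.
Since nothing is captured, `findall` lists the 2 matched substrings directly.

['doo', 'sl']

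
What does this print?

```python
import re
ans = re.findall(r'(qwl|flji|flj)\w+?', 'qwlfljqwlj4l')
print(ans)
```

['qwl', 'qwl']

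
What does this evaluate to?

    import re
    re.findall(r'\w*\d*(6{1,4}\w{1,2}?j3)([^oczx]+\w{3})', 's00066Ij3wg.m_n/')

[('6Ij3', 'wg.m_n')]

`findall` packs the 2 group values into a tuple for every match.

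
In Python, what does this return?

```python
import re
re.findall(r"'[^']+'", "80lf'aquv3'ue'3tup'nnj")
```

["'aquv3'", "'3tup'"]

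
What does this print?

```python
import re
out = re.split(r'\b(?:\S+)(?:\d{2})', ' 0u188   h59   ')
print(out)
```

The pattern matches a word boundary (`\b`, zero-width); then one or more of a non-whitespace character (non-capturing group); then exactly 2 of a digit (non-capturing group).
Matches to split on: at [1:6] → '0u188'; at [9:12] → 'h59'.
Each match becomes a cut point; 3 segments remain.

[' ', '   ', '   ']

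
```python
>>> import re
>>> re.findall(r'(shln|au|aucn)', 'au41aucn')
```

Branches in `(...|...)` are attempted left-to-right; the first branch that allows the whole pattern to succeed is taken.
Walking the string: at [0:2] match 'au', group 1 = 'au'; at [4:6] match 'au', group 1 = 'au'.
`findall` collects group 1 from each match (2 total).

['au', 'au']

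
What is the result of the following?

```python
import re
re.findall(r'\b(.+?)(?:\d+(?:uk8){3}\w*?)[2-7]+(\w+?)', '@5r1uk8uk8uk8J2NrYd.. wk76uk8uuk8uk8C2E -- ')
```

[('5r', 'N')]

This matches a word boundary (`\b`, zero-width); then one or more of any character (lazy) (captured); then one or more of a digit, then the literal 'uk8' repeated 3 times, then zero or more of a word character (lazy) (non-capturing group); then one or more of a character in [2-7]; then one or more of a word character (lazy) (captured).
Scanning left to right: at [1:16] match '5r1uk8uk8uk8J2N', groups = ('5r', 'N').
`findall` packs the 2 group values into a tuple for every match.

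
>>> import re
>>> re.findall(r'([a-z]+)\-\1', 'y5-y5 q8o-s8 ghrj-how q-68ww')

[]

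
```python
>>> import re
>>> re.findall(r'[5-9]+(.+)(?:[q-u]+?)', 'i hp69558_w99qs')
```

The pattern matches one or more of a character in [5-9]; then one or more of any character (captured); then one or more of a character in [q-u] (lazy) (non-capturing group).
Matches: at [4:15] match '69558_w99qs', group 1 = '_w99q'.
One capturing group, so `findall` returns just the captured substring from the one match — 1 in all.

['_w99q']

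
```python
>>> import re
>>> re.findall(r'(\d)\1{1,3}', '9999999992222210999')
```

['9', '9', '2', '9']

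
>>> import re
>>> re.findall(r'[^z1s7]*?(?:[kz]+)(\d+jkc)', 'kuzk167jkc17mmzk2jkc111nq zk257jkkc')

This matches zero or more of any character except [z1s7] (lazy); then one or more of one of [kz] (non-capturing group); then one or more of a digit, then the literal 'jkc' (captured).
Walking the string: at [0:10] match 'kuzk167jkc', group 1 = '167jkc'; at [12:20] match 'mmzk2jkc', group 1 = '2jkc'.
Because there's exactly one group, `findall` drops the full match and keeps group 1 from each hit.

['167jkc', '2jkc']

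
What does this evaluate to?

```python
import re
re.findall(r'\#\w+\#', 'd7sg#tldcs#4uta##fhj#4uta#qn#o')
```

['#tldcs#', '#fhj#', '#qn#']

No capturing groups, so `findall` returns the 3 full match strings.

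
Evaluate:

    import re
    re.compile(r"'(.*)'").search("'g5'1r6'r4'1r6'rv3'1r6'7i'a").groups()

("g5'1r6'r4'1r6'rv3'1r6'7i",)

`re.search` tries every starting position until one works.
The match spans [0:26] → "'g5'1r6'r4'1r6'rv3'1r6'7i'".
Captured: group 1 = "g5'1r6'r4'1r6'rv3'1r6'7i".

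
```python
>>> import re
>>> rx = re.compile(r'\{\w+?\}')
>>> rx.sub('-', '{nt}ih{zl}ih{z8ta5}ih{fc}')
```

'-ih-ih-ih-'

Matches: at [0:4] → '{nt}'; at [6:10] → '{zl}'; at [12:19] → '{z8ta5}'; at [21:25] → '{fc}'.
Each match is replaced by '-'.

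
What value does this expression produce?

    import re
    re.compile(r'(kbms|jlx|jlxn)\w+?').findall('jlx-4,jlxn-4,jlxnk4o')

Alternation tries branches left to right and keeps the first one that lets the overall match succeed at that position.
Scanning left to right: at [6:10] match 'jlxn', group 1 = 'jlx'; at [13:17] match 'jlxn', group 1 = 'jlx'.
Because there's exactly one group, `findall` drops the full match and keeps group 1 from each hit.

['jlx', 'jlx']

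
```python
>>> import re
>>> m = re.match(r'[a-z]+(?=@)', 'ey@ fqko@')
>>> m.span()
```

(0, 2)

The `(?=…)`/`(?<=…)` assertion just peeks at neighbouring text; it doesn't advance the match position.
`re.match` only tries the pattern at the start of the string.
The match spans [0:2] → 'ey'.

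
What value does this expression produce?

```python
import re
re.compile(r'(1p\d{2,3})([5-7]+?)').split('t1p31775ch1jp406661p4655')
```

['t', '1p317', '7', '5ch1jp40666', '1p465', '5', '']

This matches the literal '1p', then 2 to 3 of a digit (captured); then one or more of a character in [5-7] (lazy) (captured).
The `?` after the quantifier makes it lazy — it takes as little as possible before letting the rest of the pattern try.
Matches to split on: at [1:7] → '1p3177'; at [18:24] → '1p4655'.
`re.split` interleaves the captured-group text with the surrounding fragments.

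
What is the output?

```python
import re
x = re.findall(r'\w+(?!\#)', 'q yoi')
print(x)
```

['q', 'yoi']

The negative lookaround is zero-width — it rules out positions where the adjacent text would match, without consuming anything.
Walking the string: at [0:1] → 'q'; at [2:5] → 'yoi'.
With no groups in the pattern, `findall` gives back each whole match — 2 here.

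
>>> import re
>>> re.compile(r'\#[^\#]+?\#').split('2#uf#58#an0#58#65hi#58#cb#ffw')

['2', '58', '58', '58', 'ffw']

Matches to split on: at [1:5] → '#uf#'; at [7:12] → '#an0#'; at [14:20] → '#65hi#'; at [22:26] → '#cb#'.
`split` removes every match and returns the 5 fragments in between.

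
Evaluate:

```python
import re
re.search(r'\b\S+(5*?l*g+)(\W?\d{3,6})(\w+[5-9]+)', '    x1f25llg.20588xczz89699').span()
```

The pattern matches a word boundary (`\b`, zero-width); then one or more of a non-whitespace character; then zero or more of the literal '5' (lazy), then zero or more of a literal 'l', then one or more of the literal 'g' (captured); then optionally a non-word character, then 3 to 6 of a digit (captured); then one or more of a word character, then one or more of a character in [5-9] (captured).
`search` walks the string left to right and returns the first match it finds.
The match spans [4:27] → 'x1f25llg.20588xczz89699'.
Captured: group 1 = 'g', group 2 = '.20588', group 3 = 'xczz89699'.

(4, 27)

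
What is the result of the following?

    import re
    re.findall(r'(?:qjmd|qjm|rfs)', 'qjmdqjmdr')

Alternation isn't longest-match — the leftmost alternative that fits at this position is chosen.
Walking the string: at [0:4] → 'qjmd'; at [4:8] → 'qjmd'.
With no groups in the pattern, `findall` gives back each whole match — 2 here.

['qjmd', 'qjmd']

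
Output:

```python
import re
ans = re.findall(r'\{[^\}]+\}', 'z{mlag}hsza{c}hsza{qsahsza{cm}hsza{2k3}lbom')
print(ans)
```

['{mlag}', '{c}', '{qsahsza{cm}', '{2k3}']

With no groups in the pattern, `findall` gives back each whole match — 4 here.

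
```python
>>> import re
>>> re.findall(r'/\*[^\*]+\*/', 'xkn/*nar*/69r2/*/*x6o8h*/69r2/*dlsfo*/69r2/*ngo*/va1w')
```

['/*nar*/', '/*x6o8h*/', '/*dlsfo*/', '/*ngo*/']

With no groups in the pattern, `findall` gives back each whole match — 4 here.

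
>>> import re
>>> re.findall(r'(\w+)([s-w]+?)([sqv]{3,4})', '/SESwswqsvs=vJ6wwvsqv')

[('SESws', 'w', 'qsvs'), ('vJ6ww', 'v', 'sqv')]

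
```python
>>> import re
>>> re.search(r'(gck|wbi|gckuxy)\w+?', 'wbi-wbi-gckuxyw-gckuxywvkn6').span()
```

(8, 12)

Alternation tries branches left to right and keeps the first one that lets the overall match succeed at that position.
The match spans [8:12] → 'gcku'.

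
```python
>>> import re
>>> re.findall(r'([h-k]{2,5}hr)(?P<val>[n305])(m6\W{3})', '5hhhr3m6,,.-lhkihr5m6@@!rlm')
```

[('hhhr', '3', 'm6,,.'), ('hkihr', '5', 'm6@@!')]

This matches 2 to 5 of a character in [h-k], then the literal 'hr' (captured); then one of [n305] (captured as 'val'); then the literal 'm6', then exactly 3 of a non-word character (captured).
3 groups means each result is a tuple of 3 captured strings — 2 here.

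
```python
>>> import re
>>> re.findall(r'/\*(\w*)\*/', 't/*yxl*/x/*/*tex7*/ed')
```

With a single group, `findall` returns only what that group captured — 2 items.

['yxl', 'tex7']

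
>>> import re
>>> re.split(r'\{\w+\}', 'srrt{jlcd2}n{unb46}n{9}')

['srrt', 'n', 'n', '']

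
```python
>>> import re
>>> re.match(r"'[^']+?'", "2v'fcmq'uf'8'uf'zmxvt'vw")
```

None

With `match`, the pattern is implicitly anchored at the beginning.
Here the pattern fails at index 0, so the call returns None.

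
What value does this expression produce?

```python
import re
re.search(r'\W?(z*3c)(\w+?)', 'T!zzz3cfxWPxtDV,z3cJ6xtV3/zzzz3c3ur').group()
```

This matches optionally a non-word character; then zero or more of a literal 'z', then the literal '3c' (captured); then one or more of a word character (lazy) (captured).
With the lazy modifier that quantifier settles for the fewest repetitions that let the rest of the pattern succeed (the atoms after it are unaffected and can still be greedy).
Unlike `match`, `search` isn't anchored — it looks for the pattern anywhere in the string.
The match spans [1:8] → '!zzz3cf'.
Captured: group 1 = 'zzz3c', group 2 = 'f'.

'!zzz3cf'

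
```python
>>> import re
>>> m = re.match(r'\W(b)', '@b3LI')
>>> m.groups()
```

('b',)

The match spans [0:2] → '@b'.
Captured: group 1 = 'b'.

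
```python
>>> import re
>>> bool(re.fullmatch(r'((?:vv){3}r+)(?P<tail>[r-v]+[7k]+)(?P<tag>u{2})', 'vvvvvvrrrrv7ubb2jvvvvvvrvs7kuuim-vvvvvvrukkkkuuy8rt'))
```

False

`fullmatch` succeeds only if the pattern covers the string from start to end.
Here the string isn't matched end-to-end, so the call returns None, and `bool(None)` is False.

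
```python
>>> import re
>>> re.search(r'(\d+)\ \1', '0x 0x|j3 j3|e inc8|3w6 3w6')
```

None

`\1` has to match the exact text group 1 already captured.
Unlike `match`, `search` isn't anchored — it looks for the pattern anywhere in the string.
Here nothing in the string fits, so the call returns None.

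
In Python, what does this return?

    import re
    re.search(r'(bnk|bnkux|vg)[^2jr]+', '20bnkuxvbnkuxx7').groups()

The match spans [2:15] → 'bnkuxvbnkuxx7'.
Captured: group 1 = 'bnk'.

('bnk',)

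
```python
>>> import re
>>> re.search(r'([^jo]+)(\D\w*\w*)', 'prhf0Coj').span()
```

(0, 8)

Pattern: one or more of any character except [jo] (captured); then a non-digit, then zero or more of a word character, then zero or more of a word character (captured).
The match spans [0:8] → 'prhf0Coj'.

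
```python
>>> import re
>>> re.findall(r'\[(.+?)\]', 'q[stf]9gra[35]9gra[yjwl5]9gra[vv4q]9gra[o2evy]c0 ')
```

['stf', '35', 'yjwl5', 'vv4q', 'o2evy']

Walking the string: at [1:6] match '[stf]', group 1 = 'stf'; at [10:14] match '[35]', group 1 = '35'; at [18:25] match '[yjwl5]', group 1 = 'yjwl5'; at [29:35] match '[vv4q]', group 1 = 'vv4q'; at [39:46] match '[o2evy]', group 1 = 'o2evy'.
One capturing group, so `findall` returns just the captured substring from each match — 5 in all.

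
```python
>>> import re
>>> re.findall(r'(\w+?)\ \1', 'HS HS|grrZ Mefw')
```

After group 1 captures some text, `\1` only succeeds where that same text appears again.
Walking the string: at [0:5] match 'HS HS', group 1 = 'HS'.
Because there's exactly one group, `findall` drops the full match and keeps group 1 from the one hit.

['HS']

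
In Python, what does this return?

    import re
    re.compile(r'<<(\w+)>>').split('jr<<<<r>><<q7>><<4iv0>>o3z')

['jr<<', 'r', '', 'q7', '', '4iv0', 'o3z']

Matches to split on: at [4:9] → '<<r>>'; at [9:15] → '<<q7>>'; at [15:23] → '<<4iv0>>'.
With a capturing group present, the delimiter's captured portion is kept in the result list.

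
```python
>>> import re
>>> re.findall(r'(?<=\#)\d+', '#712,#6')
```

['712', '6']

Because the assertion is zero-width, the text it checks is not consumed and won't appear in the result.
Walking the string: at [1:4] → '712'; at [6:7] → '6'.
No capturing groups, so `findall` returns the 2 full match strings.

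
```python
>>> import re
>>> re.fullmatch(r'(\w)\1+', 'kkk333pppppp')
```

None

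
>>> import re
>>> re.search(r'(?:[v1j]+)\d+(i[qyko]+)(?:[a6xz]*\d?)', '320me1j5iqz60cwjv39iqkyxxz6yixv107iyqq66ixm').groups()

('iq',)

Pattern: one or more of one of [v1j] (non-capturing group); then one or more of a digit; then the literal 'i', then one or more of one of [qyko] (captured); then zero or more of one of [a6xz], then optionally a digit (non-capturing group).
Unlike `match`, `search` isn't anchored — it looks for the pattern anywhere in the string.
The match spans [5:13] → '1j5iqz60'.
Captured: group 1 = 'iq'.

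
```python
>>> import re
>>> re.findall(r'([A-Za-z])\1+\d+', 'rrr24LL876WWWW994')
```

`\1` has to match the exact text group 1 already captured.
Walking the string: at [0:5] match 'rrr24', group 1 = 'r'; at [5:10] match 'LL876', group 1 = 'L'; at [10:17] match 'WWWW994', group 1 = 'W'.
One capturing group, so `findall` returns just the captured substring from each match — 3 in all.

['r', 'L', 'W']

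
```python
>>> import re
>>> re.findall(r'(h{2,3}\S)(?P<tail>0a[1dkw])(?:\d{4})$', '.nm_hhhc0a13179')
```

Pattern: 2 to 3 of a literal 'h', then a non-whitespace character (captured); then the literal '0a', then one of [1dkw] (captured as 'tail'); then exactly 4 of a digit (non-capturing group); then anchored at the end.
2 groups means the one result is a tuple of 2 captured strings — 1 here.

[('hhhc', '0a1')]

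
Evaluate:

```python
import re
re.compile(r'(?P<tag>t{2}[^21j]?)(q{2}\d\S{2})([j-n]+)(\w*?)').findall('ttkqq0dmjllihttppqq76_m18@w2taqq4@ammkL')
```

[('ttk', 'qq0dm', 'jll', '')]

A `+?`/`*?`/`{m,n}?` starts at its minimum and grows only as far as needed for what follows to match.
Multiple groups make `findall` return tuples — one 4-tuple for the one match.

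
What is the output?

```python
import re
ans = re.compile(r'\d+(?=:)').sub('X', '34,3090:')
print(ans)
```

34,X:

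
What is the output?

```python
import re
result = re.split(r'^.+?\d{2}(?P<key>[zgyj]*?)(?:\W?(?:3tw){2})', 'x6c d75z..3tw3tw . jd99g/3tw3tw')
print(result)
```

This matches anchored at the start of the string; then one or more of any character (lazy), then exactly 2 of a digit; then zero or more of one of [zgyj] (lazy) (captured as 'key'); then optionally a non-word character, then the literal '3tw' repeated 2 times (non-capturing group).
Matches to split on: at [0:31] → 'x6c d75z..3tw3tw . jd99g/3tw3tw'.
`re.split` interleaves the captured-group text with the surrounding fragments.

['', 'g', '']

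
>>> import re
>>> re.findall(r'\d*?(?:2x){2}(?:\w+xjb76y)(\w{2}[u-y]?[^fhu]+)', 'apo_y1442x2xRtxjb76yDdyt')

['Ddyt']

Pattern: zero or more of a digit (lazy), then the literal '2x' repeated 2 times; then one or more of a word character, then the literal 'xjb', then the literal '76y' (non-capturing group); then exactly 2 of a word character, then optionally a character in [u-y], then one or more of any character except [fhu] (captured).
Because there's exactly one group, `findall` drops the full match and keeps group 1 from the one hit.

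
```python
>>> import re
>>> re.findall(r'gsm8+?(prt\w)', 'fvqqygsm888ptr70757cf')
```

With a single group, `findall` returns only what that group captured — 0 items.
Nothing in the string satisfies the pattern, so the list is empty.

[]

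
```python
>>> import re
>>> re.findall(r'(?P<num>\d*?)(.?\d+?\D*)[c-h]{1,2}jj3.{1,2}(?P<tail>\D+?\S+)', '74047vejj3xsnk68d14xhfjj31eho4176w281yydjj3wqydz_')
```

[('', '74047v', 'nk68d14xhfjj31eho4176w281yydjj3wqydz_')]

The `?` after the quantifier makes it lazy — it takes as little as possible before letting the rest of the pattern try.
Multiple groups make `findall` return tuples — one 3-tuple for the one match.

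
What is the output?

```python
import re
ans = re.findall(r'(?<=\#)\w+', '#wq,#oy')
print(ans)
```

['wq', 'oy']

Because the assertion is zero-width, the text it checks is not consumed and won't appear in the result.
No capturing groups, so `findall` returns the 2 full match strings.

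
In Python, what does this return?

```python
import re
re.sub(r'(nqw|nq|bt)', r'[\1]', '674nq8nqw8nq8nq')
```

'674[nq]8[nqw]8[nq]8[nq]'

The regex engine tests alternatives in the order written; an earlier branch that matches wins even if a later one would match more.
`\1` in the replacement pulls in group 1's text for each match.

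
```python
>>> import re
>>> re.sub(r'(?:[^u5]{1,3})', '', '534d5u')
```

'55u'

Each match is replaced by ''.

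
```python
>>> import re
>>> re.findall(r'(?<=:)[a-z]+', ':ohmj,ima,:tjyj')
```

Because the assertion is zero-width, the text it checks is not consumed and won't appear in the result.
Matches: at [1:5] → 'ohmj'; at [11:15] → 'tjyj'.
Since nothing is captured, `findall` lists the 2 matched substrings directly.

['ohmj', 'tjyj']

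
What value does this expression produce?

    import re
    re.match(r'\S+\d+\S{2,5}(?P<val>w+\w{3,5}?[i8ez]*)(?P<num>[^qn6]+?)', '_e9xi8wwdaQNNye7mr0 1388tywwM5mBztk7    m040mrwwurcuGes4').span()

`re.match` only tries the pattern at the start of the string.
The match spans [0:12] → '_e9xi8wwdaQN'.

(0, 12)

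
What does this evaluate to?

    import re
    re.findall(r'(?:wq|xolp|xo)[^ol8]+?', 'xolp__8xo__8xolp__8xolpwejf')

['xolp_', 'xo_', 'xolp_', 'xolpw']

Scanning left to right: at [0:5] → 'xolp_'; at [7:10] → 'xo_'; at [12:17] → 'xolp_'; at [19:24] → 'xolpw'.
`findall` yields the raw match text (4 of them) because the pattern has no groups.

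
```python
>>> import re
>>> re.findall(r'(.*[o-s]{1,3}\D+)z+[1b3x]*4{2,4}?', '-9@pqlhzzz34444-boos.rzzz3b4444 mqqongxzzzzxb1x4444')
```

['-9@pqlhzzz34444-boos.rzzz3b4444 mqqongxzzz']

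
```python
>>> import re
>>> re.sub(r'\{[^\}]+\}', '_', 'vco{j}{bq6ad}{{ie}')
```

'vco___'

Matches: at [3:6] → '{j}'; at [6:13] → '{bq6ad}'; at [13:18] → '{{ie}'.
Every occurrence is swapped for '_'.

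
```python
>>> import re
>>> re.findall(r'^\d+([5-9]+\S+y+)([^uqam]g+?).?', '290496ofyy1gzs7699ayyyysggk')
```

Pattern: anchored at the start of the string; then one or more of a digit; then one or more of a character in [5-9], then one or more of a non-whitespace character, then one or more of a literal 'y' (captured); then any character except [uqam], then one or more of the literal 'g' (lazy) (captured); then optionally any character.
Because the quantifier is non-greedy, it stops expanding at the earliest point where the rest of the pattern can succeed.
Matches: at [0:26] match '290496ofyy1gzs7699ayyyysgg', groups = ('6ofyy1gzs7699ayyyy', 'sg').
`findall` packs the 2 group values into a tuple for every match.

[('6ofyy1gzs7699ayyyy', 'sg')]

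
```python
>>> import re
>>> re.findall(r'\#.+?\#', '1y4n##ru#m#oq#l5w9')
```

A non-greedy quantifier consumes as few characters as it can — just enough that the remainder of the pattern still matches from where it stops; whatever follows it matches normally.
Matches: at [4:9] → '##ru#'; at [10:14] → '#oq#'.
Since nothing is captured, `findall` lists the 2 matched substrings directly.

['##ru#', '#oq#']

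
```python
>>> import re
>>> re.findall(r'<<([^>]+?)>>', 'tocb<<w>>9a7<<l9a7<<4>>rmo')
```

['w', 'l9a7<<4']

Because there's exactly one group, `findall` drops the full match and keeps group 1 from each hit.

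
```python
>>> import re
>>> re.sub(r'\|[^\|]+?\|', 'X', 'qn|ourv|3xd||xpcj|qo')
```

'qnX3xd|Xqo'

Every occurrence is swapped for 'X'.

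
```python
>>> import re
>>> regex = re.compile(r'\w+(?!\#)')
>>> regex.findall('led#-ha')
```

The negative lookaround is zero-width — it rules out positions where the adjacent text would match, without consuming anything.
Since nothing is captured, `findall` lists the 2 matched substrings directly.

['le', 'ha']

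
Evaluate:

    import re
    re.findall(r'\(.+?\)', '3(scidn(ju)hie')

['(scidn(ju)']

`findall` yields the raw match text (1 of them) because the pattern has no groups.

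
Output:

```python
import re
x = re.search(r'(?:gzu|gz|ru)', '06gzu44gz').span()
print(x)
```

`|` is ordered: at each position the engine commits to the first alternative that works.
`search` walks the string left to right and returns the first match it finds.
The match spans [2:5] → 'gzu'.

(2, 5)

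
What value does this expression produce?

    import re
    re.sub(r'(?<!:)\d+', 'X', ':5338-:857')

':5X-:8X'

`(?!…)`/`(?<!…)` only lets a position through if the neighbouring text does NOT match; no characters are consumed.
Every occurrence is swapped for 'X'.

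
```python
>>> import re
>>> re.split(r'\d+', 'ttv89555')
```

The pattern matches one or more of a digit.
Matches to split on: at [3:8] → '89555'.
Splitting on the pattern gives 2 pieces.

['ttv', '']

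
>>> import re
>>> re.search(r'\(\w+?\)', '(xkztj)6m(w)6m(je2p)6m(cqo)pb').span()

The match spans [0:7] → '(xkztj)'.

(0, 7)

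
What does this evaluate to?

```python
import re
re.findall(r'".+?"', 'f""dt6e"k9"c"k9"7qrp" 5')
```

The `?` after the quantifier makes it lazy — it takes as little as possible before letting the rest of the pattern try.
Matches: at [1:8] → '""dt6e"'; at [10:13] → '"c"'; at [15:21] → '"7qrp"'.
No capturing groups, so `findall` returns the 3 full match strings.

['""dt6e"', '"c"', '"7qrp"']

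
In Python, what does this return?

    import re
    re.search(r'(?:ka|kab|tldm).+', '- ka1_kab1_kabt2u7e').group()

'ka1_kab1_kabt2u7e'

The match spans [2:19] → 'ka1_kab1_kabt2u7e'.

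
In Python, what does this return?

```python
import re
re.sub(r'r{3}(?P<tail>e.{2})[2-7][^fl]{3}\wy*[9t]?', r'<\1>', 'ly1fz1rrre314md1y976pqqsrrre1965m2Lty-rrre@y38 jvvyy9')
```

'ly1fz1<e31>76pqqs<e19>y-<e@y>vyy9'

`\1` in the replacement pulls in group 1's text for each match.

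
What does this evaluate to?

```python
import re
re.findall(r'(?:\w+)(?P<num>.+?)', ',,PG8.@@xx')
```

['.', 'x']

A `+?`/`*?`/`{m,n}?` starts at its minimum and grows only as far as needed for what follows to match.
With a single group, `findall` returns only what that group captured — 2 items.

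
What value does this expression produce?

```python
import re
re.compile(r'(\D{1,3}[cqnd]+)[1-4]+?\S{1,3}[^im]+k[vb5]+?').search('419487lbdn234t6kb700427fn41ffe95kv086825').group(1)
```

'lbdn'

The pattern matches 1 to 3 of a non-digit, then one or more of one of [cqnd] (captured); then one or more of a character in [1-4] (lazy); then 1 to 3 of a non-whitespace character, then one or more of any character except [im], then the literal 'k'; then one or more of one of [vb5] (lazy).
`re.search` scans for the first position where the pattern succeeds.
The match spans [6:34] → 'lbdn234t6kb700427fn41ffe95kv'.
Captured: group 1 = 'lbdn'.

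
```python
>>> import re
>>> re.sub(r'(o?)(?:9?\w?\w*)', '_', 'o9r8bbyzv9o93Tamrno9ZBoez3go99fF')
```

Every occurrence is swapped for '_'.

'__'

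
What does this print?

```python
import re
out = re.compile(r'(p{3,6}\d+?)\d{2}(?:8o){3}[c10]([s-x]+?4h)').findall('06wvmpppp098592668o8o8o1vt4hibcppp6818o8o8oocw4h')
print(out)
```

[('pppp098592', 'vt4h')]

This matches 3 to 6 of a literal 'p', then one or more of a digit (lazy) (captured); then exactly 2 of a digit, then the literal '8o' repeated 3 times, then one of [c10]; then one or more of a character in [s-x] (lazy), then the literal '4h' (captured).
Matches: at [5:28] match 'pppp098592668o8o8o1vt4h', groups = ('pppp098592', 'vt4h').
Multiple groups make `findall` return tuples — one 2-tuple for the one match.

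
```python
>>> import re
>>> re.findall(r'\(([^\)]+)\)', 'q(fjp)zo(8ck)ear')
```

['fjp', '8ck']

`findall` collects group 1 from each match (2 total).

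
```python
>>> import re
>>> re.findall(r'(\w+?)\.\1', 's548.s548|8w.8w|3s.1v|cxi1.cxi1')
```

`\1` has to match the exact text group 1 already captured.
Scanning left to right: at [0:9] match 's548.s548', group 1 = 's548'; at [10:15] match '8w.8w', group 1 = '8w'; at [22:31] match 'cxi1.cxi1', group 1 = 'cxi1'.
One capturing group, so `findall` returns just the captured substring from each match — 3 in all.

['s548', '8w', 'cxi1']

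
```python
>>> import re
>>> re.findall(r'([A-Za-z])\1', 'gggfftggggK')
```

A backreference is literal: `\1` must see the identical characters the first group matched.
Because there's exactly one group, `findall` drops the full match and keeps group 1 from each hit.

['g', 'f', 'g', 'g']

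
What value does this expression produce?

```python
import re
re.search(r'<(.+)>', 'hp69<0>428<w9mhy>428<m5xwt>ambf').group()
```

`re.search` tries every starting position until one works.
The match spans [4:27] → '<0>428<w9mhy>428<m5xwt>'.
Captured: group 1 = '0>428<w9mhy>428<m5xwt'.

'<0>428<w9mhy>428<m5xwt>'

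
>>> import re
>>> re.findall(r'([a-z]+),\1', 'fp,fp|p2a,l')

A backreference is literal: `\1` must see the identical characters the first group matched.
Walking the string: at [0:5] match 'fp,fp', group 1 = 'fp'.
`findall` collects group 1 from the one match (1 total).

['fp']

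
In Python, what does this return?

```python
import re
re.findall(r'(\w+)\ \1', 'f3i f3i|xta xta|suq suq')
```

A backreference is literal: `\1` must see the identical characters the first group matched.
Scanning left to right: at [0:7] match 'f3i f3i', group 1 = 'f3i'; at [8:15] match 'xta xta', group 1 = 'xta'; at [16:23] match 'suq suq', group 1 = 'suq'.
With a single group, `findall` returns only what that group captured — 3 items.

['f3i', 'xta', 'suq']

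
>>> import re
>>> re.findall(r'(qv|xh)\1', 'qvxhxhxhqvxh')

['xh']

The backreference `\1` re-matches whatever the first group consumed, character for character.
Scanning left to right: at [2:6] match 'xhxh', group 1 = 'xh'.
One capturing group, so `findall` returns just the captured substring from the one match — 1 in all.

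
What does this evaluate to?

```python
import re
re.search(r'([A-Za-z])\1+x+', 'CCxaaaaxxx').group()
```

'CCx'

A backreference is literal: `\1` must see the identical characters the first group matched.
Unlike `match`, `search` isn't anchored — it looks for the pattern anywhere in the string.
The match spans [0:3] → 'CCx'.
Captured: group 1 = 'C'.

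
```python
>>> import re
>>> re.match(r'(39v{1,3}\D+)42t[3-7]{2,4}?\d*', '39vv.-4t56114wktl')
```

None

This matches the literal '39', then 1 to 3 of the literal 'v', then one or more of a non-digit (captured); then the literal '42t', then 2 to 4 of a character in [3-7] (lazy), then zero or more of a digit.
With `match`, the pattern is implicitly anchored at the beginning.
Here position 0 doesn't satisfy it, so the call returns None.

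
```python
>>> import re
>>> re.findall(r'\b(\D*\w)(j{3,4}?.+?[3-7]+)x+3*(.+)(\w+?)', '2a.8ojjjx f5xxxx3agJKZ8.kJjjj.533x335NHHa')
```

[('.kJ', 'jjj.533', '5NHH', 'a')]

The pattern matches a word boundary (`\b`, zero-width); then zero or more of a non-digit, then a word character (captured); then 3 to 4 of the literal 'j' (lazy), then one or more of any character (lazy), then one or more of a character in [3-7] (captured); then one or more of the literal 'x', then zero or more of the literal '3'; then one or more of any character (captured); then one or more of a word character (lazy) (captured).
4 groups means the one result is a tuple of 4 captured strings — 1 here.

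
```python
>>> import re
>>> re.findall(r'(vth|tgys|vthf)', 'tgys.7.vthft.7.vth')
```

['tgys', 'vth', 'vth']

`|` is ordered: at each position the engine commits to the first alternative that works.
One capturing group, so `findall` returns just the captured substring from each match — 3 in all.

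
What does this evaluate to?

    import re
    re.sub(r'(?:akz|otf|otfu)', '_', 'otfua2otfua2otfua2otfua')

'_ua2_ua2_ua2_ua'

The regex engine tests alternatives in the order written; an earlier branch that matches wins even if a later one would match more.
Matches: at [0:3] → 'otf'; at [6:9] → 'otf'; at [12:15] → 'otf'; at [18:21] → 'otf'.
`sub` substitutes '_' at each match site.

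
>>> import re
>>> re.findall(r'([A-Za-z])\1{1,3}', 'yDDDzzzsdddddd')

After group 1 captures some text, `\1` only succeeds where that same text appears again.
One capturing group, so `findall` returns just the captured substring from each match — 4 in all.

['D', 'z', 'd', 'd']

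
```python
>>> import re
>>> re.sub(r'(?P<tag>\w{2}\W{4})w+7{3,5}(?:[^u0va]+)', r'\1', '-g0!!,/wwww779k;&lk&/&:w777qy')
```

'-g0!!,/wwww779k;&lk&/&:'

The pattern matches exactly 2 of a word character, then exactly 4 of a non-word character (captured as 'tag'); then one or more of a literal 'w', then 3 to 5 of the literal '7'; then one or more of any character except [u0va] (non-capturing group).
The replacement refers to a captured group, so each match is rewritten using its own captured text.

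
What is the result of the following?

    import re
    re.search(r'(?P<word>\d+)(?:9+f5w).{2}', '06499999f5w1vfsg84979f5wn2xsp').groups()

The match spans [0:13] → '06499999f5w1v'.
Captured: group 1 = '0649999'.

('0649999',)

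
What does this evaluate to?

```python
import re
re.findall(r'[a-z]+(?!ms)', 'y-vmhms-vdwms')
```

['y', 'vmhms', 'vdwms']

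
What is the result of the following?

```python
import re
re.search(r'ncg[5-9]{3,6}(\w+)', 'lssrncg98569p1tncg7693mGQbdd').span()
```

(4, 28)

This matches the literal 'ncg', then 3 to 6 of a character in [5-9]; then one or more of a word character (captured).
Unlike `match`, `search` isn't anchored — it looks for the pattern anywhere in the string.
The match spans [4:28] → 'ncg98569p1tncg7693mGQbdd'.
Captured: group 1 = 'p1tncg7693mGQbdd'.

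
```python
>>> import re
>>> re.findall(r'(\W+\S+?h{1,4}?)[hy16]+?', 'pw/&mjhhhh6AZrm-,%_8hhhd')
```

`findall` collects group 1 from each match (2 total).

['/&mjh', '-,%_8h']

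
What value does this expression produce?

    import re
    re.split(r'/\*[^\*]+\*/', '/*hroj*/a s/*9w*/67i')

Matches to split on: at [0:8] → '/*hroj*/'; at [11:17] → '/*9w*/'.
The string is cut at each match, leaving 3 pieces.

['', 'a s', '67i']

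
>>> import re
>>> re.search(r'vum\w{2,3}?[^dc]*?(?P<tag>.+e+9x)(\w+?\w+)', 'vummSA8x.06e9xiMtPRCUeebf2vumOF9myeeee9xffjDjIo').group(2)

'ffjDjIo'

Pattern: the literal 'vum', then 2 to 3 of a word character (lazy), then zero or more of any character except [dc] (lazy); then one or more of any character, then one or more of a literal 'e', then the literal '9x' (captured as 'tag'); then one or more of a word character (lazy), then one or more of a word character (captured).
A `+?`/`*?`/`{m,n}?` starts at its minimum and grows only as far as needed for what follows to match.
`re.search` scans for the first position where the pattern succeeds.
The match spans [0:47] → 'vummSA8x.06e9xiMtPRCUeebf2vumOF9myeeee9xffjDjIo'.
Captured: group 1 = 'A8x.06e9xiMtPRCUeebf2vumOF9myeeee9x', group 2 = 'ffjDjIo'.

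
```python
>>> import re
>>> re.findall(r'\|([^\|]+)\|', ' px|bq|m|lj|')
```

['bq', 'lj']

Walking the string: at [3:7] match '|bq|', group 1 = 'bq'; at [8:12] match '|lj|', group 1 = 'lj'.
Because there's exactly one group, `findall` drops the full match and keeps group 1 from each hit.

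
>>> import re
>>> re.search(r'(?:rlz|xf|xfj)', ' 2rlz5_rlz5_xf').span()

The match spans [2:5] → 'rlz'.

(2, 5)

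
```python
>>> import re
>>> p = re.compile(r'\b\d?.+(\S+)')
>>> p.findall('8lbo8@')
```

['@']

The pattern matches a word boundary (`\b`, zero-width); then optionally a digit, then one or more of any character; then one or more of a non-whitespace character (captured).
Scanning left to right: at [0:6] match '8lbo8@', group 1 = '@'.
Because there's exactly one group, `findall` drops the full match and keeps group 1 from the one hit.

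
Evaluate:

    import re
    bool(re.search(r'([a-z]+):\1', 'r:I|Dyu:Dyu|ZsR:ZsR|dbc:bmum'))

False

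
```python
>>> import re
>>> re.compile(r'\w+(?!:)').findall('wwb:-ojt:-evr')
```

Because the assertion is negative and zero-width, positions next to the forbidden text are skipped.
Scanning left to right: at [0:2] → 'ww'; at [5:7] → 'oj'; at [10:13] → 'evr'.
No capturing groups, so `findall` returns the 3 full match strings.

['ww', 'oj', 'evr']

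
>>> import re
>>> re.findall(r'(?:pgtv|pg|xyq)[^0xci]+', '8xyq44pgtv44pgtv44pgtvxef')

Walking the string: at [1:22] → 'xyq44pgtv44pgtv44pgtv'.
With no groups in the pattern, `findall` gives back each whole match — 1 here.

['xyq44pgtv44pgtv44pgtv']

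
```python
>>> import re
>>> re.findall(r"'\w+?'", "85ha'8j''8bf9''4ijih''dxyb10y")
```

["'8j'", "'8bf9'", "'4ijih'"]

`findall` yields the raw match text (3 of them) because the pattern has no groups.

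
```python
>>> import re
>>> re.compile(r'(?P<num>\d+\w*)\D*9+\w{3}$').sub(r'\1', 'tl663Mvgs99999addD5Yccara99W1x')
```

'tl663Mvgs99999addD5Yccara9'

This matches one or more of a digit, then zero or more of a word character (captured as 'num'); then zero or more of a non-digit, then one or more of the literal '9', then exactly 3 of a word character; then anchored at the end.
Matches: at [2:30] → '663Mvgs99999addD5Yccara99W1x'.
The replacement refers to a captured group, so each match is rewritten using its own captured text.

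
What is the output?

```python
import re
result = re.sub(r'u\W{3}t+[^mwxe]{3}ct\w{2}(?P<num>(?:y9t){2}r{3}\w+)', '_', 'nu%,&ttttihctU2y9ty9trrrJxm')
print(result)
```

Each match is replaced by '_'.

n_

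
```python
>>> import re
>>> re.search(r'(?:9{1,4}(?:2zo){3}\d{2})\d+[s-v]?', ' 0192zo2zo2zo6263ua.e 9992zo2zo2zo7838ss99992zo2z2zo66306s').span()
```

The pattern matches 1 to 4 of a literal '9', then the literal '2zo' repeated 3 times, then exactly 2 of a digit (non-capturing group); then one or more of a digit, then optionally a character in [s-v].
`re.search` scans for the first position where the pattern succeeds.
The match spans [3:18] → '92zo2zo2zo6263u'.

(3, 18)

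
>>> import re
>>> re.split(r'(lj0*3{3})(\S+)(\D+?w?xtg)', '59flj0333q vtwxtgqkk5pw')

['59f', 'lj0333', 'q', ' vtwxtg', 'qkk5pw']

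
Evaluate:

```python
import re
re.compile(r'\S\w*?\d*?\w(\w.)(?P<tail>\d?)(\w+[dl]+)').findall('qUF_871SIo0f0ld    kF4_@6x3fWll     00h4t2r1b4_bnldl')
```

[('F_', '8', '71SIo0f0ld'), ('_@', '6', 'x3fWll'), ('h4', '', 't2r1b4_bnldl')]

`findall` packs the 3 group values into a tuple for every match.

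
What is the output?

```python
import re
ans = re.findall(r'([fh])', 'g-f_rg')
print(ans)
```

This matches one of [fh] (captured).
Walking the string: at [2:3] match 'f', group 1 = 'f'.
With a single group, `findall` returns only what that group captured — 1 item.

['f']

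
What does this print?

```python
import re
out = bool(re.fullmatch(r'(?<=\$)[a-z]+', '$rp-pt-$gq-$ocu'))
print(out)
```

False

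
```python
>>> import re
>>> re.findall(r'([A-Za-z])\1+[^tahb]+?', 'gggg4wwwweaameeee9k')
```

`\1` has to match the exact text group 1 already captured.
Scanning left to right: at [0:5] match 'gggg4', group 1 = 'g'; at [5:10] match 'wwwwe', group 1 = 'w'; at [10:13] match 'aam', group 1 = 'a'; at [13:18] match 'eeee9', group 1 = 'e'.
`findall` collects group 1 from each match (4 total).

['g', 'w', 'a', 'e']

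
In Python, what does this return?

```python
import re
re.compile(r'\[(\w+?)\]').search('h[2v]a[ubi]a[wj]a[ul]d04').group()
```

'[2v]'

The match spans [1:5] → '[2v]'.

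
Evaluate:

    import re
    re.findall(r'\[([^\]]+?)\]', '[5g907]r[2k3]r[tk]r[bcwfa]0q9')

Because there's exactly one group, `findall` drops the full match and keeps group 1 from each hit.

['5g907', '2k3', 'tk', 'bcwfa']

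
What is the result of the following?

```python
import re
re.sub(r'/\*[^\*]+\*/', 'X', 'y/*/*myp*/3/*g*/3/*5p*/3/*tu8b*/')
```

Matches: at [3:10] → '/*myp*/'; at [11:16] → '/*g*/'; at [17:23] → '/*5p*/'; at [24:32] → '/*tu8b*/'.
`sub` substitutes 'X' at each match site.

'y/*X3X3X3X'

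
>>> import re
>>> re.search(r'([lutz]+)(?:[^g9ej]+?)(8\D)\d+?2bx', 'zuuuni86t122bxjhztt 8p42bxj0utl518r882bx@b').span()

(16, 26)

The pattern matches one or more of one of [lutz] (captured); then one or more of any character except [g9ej] (lazy) (non-capturing group); then a literal '8', then a non-digit (captured); then one or more of a digit (lazy), then the literal '2bx'.
`re.search` tries every starting position until one works.
The match spans [16:26] → 'ztt 8p42bx'.
Captured: group 1 = 'ztt', group 2 = '8p'.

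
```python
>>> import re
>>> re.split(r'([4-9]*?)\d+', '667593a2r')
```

['', '', 'a', '', 'r']

With the lazy modifier that quantifier settles for the fewest repetitions that let the rest of the pattern succeed (the atoms after it are unaffected and can still be greedy).
Because the pattern has a capturing group, `split` also inserts each captured text between the pieces.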